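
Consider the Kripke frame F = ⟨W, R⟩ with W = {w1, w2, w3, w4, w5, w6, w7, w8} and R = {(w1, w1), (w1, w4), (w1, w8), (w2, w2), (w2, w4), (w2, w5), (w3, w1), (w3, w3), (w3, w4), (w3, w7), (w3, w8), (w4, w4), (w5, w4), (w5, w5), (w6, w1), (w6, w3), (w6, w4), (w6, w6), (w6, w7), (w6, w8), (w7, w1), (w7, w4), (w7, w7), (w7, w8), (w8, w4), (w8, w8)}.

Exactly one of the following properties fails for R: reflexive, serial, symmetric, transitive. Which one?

symmetric

Reflexive: yes — every world is R-related to itself.
Serial: yes — every world has a successor (e.g. w1 R w1).
Symmetric: no — w1 R w4 but not w4 R w1.
Transitive: yes — every two-step R-path is closed by a direct edge.
Only symmetric fails.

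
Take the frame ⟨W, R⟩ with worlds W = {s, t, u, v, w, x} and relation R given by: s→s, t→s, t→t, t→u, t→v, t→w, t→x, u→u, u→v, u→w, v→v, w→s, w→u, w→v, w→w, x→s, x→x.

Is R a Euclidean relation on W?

Euclidean: no — t R s and t R u, but not s R u.

No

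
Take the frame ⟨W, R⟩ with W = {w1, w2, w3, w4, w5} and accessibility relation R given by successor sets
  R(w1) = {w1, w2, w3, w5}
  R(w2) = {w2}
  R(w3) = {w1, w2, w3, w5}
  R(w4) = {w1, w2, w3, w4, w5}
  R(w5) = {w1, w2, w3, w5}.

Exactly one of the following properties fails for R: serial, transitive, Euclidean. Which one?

Euclidean

Serial: yes — every world has a successor (e.g. w1 R w1).
Transitive: yes — every two-step R-path is closed by a direct edge.
Euclidean: no — w1 R w2 and w1 R w3, but not w2 R w3.
Only Euclidean fails.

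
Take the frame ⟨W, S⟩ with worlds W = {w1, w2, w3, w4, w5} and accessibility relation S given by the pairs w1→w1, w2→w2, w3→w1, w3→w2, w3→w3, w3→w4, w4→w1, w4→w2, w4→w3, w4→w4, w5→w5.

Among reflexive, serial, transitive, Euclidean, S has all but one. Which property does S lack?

Euclidean

Reflexive: yes — every world is S-related to itself.
Serial: yes — every world has a successor (e.g. w1 S w1).
Transitive: yes — every two-step S-path is closed by a direct edge.
Euclidean: no — w3 S w1 and w3 S w2, but not w1 S w2.
Only Euclidean fails.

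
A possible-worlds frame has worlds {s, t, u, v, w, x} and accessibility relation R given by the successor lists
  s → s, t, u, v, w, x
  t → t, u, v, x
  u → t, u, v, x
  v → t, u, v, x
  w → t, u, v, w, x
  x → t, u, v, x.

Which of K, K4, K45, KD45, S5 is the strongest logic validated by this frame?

Transitive (axiom 4): yes — every two-step R-path is closed by a direct edge.
Euclidean (axiom 5): no — s R t and s R w, but not t R w.
Serial (axiom D): yes — every world has a successor (e.g. s R s).
Reflexive (axiom T): yes — every world is R-related to itself.
So F validates K, K4; K45 would additionally require R to be Euclidean. The strongest is K4.

K4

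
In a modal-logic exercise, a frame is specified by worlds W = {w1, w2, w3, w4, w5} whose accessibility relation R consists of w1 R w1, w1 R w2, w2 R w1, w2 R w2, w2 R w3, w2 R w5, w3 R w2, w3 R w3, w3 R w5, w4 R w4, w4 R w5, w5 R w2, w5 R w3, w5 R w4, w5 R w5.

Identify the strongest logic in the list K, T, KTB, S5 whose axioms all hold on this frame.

Reflexive (axiom T): yes — every world is R-related to itself.
Symmetric (axiom B): yes — every pair in R has its reverse in R.
Euclidean (axiom 5): no — w2 R w1 and w2 R w3, but not w1 R w3.
So F validates K, T, KTB; S5 would additionally require R to be Euclidean. The strongest is KTB.

KTB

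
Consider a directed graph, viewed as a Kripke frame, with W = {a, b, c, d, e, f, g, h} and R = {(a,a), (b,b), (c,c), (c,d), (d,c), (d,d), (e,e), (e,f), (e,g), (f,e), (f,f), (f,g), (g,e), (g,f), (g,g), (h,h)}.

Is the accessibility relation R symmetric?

Yes

Symmetric: yes — every pair in R has its reverse in R.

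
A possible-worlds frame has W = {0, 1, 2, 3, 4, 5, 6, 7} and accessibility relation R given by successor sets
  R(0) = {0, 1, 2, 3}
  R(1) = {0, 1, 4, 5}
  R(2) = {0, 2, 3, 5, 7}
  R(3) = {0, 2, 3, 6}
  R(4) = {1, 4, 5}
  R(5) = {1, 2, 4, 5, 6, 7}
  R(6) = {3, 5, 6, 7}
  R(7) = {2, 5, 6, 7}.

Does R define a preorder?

Reflexive: yes — every world is R-related to itself.
Transitive: no — 0 R 1 and 1 R 4, but not 0 R 4.
So R is not a preorder.

No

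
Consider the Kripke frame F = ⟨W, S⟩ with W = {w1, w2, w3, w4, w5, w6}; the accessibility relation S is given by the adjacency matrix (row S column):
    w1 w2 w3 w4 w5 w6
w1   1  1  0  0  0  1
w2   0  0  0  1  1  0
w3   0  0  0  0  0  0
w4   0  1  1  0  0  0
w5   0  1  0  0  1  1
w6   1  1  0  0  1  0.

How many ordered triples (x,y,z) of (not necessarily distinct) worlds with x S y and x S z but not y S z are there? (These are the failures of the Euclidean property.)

18

Enumerating: (w1,w2,w1), (w1,w2,w2), (w1,w2,w6), (w1,w6,w6), (w2,w4,w4), (w2,w4,w5), (w2,w5,w4), (w4,w2,w2), (w4,w2,w3), (w4,w3,w2), (w4,w3,w3), (w5,w2,w2), (w5,w2,w6), (w5,w6,w6), (w6,w1,w5), (w6,w2,w1), (w6,w2,w2), (w6,w5,w1).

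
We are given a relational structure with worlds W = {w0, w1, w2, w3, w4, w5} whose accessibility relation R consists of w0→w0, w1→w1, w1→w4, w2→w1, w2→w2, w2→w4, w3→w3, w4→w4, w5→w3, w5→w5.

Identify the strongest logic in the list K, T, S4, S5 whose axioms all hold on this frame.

S4

Reflexive (axiom T): yes — every world is R-related to itself.
Transitive (axiom 4): yes — every two-step R-path is closed by a direct edge.
Euclidean (axiom 5): no — w2 R w4 and w2 R w1, but not w4 R w1.
So F validates K, T, S4; S5 would additionally require R to be Euclidean. The strongest is S4.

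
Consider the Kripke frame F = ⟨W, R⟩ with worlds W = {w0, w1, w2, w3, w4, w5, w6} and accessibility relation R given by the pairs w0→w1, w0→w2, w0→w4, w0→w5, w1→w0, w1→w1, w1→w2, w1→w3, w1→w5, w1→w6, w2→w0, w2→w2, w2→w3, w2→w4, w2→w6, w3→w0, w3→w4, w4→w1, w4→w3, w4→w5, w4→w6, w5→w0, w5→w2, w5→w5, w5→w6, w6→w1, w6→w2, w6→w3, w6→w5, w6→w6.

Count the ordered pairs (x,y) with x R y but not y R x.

Enumerating: (w0,w4), (w1,w2), (w1,w3), (w1,w5), (w2,w3), (w2,w4), (w3,w0), (w4,w1), (w4,w5), (w4,w6), (w5,w2), (w6,w3).

12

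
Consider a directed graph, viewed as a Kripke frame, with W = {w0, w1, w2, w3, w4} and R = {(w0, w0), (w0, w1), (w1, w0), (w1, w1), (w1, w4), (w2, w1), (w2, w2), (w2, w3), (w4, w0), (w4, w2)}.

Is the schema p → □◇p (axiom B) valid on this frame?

No

Axiom B corresponds to the accessibility relation being symmetric.
Symmetric: no — w1 R w4 but not w4 R w1.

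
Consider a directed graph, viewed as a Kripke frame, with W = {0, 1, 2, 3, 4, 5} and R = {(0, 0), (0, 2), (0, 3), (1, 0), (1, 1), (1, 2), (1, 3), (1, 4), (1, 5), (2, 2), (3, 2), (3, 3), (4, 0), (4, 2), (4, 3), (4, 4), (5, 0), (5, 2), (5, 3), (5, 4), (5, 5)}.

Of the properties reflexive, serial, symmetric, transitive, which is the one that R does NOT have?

Reflexive: yes — every world is R-related to itself.
Serial: yes — every world has a successor (e.g. 0 R 0).
Symmetric: no — 0 R 2 but not 2 R 0.
Transitive: yes — every two-step R-path is closed by a direct edge.
Only symmetric fails.

symmetric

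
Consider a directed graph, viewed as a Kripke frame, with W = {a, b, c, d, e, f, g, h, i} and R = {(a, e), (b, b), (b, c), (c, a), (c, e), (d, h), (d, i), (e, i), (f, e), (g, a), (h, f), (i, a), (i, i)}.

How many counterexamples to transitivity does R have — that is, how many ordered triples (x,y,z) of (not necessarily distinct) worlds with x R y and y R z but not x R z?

Enumerating: (a,e,i), (b,c,a), (b,c,e), (c,e,i), (d,h,f), (d,i,a), (e,i,a), (f,e,i), (g,a,e), (h,f,e), (i,a,e).

11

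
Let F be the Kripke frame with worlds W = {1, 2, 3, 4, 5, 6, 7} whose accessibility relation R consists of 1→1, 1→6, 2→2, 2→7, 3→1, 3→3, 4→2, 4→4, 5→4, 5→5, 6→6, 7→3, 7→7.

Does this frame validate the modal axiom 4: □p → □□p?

No

By correspondence theory, 4 is valid on a frame iff R is transitive.
Transitive: no — 2 R 7 and 7 R 3, but not 2 R 3.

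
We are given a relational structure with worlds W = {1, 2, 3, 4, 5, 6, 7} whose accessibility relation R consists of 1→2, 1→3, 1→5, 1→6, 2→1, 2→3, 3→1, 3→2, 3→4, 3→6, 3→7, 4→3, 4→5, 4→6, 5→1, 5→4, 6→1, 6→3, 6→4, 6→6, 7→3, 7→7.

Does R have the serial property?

Yes

Serial: yes — every world has a successor (e.g. 1 R 2).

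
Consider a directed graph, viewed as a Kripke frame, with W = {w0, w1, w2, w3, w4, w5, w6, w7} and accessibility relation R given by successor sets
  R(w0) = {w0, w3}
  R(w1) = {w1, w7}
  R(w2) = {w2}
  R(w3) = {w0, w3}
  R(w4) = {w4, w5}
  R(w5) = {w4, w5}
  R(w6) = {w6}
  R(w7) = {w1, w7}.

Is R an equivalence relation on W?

Yes

Reflexive: yes — every world is R-related to itself.
Symmetric: yes — every pair in R has its reverse in R.
Transitive: yes — every two-step R-path is closed by a direct edge.
So R is an equivalence relation.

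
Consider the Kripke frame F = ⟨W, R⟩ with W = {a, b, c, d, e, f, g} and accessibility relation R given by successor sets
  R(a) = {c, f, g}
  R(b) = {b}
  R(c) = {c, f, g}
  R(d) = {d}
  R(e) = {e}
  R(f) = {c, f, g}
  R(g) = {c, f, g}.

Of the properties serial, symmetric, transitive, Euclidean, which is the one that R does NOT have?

symmetric

Serial: yes — every world has a successor (e.g. a R c).
Symmetric: no — a R c but not c R a.
Transitive: yes — every two-step R-path is closed by a direct edge.
Euclidean: yes — any two successors of a common world are R-related.
Only symmetric fails.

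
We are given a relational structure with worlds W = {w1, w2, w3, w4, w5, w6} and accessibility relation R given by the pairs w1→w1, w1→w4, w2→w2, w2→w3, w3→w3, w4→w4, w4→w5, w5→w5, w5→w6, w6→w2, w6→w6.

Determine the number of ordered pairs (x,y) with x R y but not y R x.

Enumerating: (w1,w4), (w2,w3), (w4,w5), (w5,w6), (w6,w2).

5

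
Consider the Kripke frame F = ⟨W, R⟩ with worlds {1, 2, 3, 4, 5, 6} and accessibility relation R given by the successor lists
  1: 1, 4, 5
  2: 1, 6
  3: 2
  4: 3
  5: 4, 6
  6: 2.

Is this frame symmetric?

No

Symmetric: no — 1 R 4 but not 4 R 1.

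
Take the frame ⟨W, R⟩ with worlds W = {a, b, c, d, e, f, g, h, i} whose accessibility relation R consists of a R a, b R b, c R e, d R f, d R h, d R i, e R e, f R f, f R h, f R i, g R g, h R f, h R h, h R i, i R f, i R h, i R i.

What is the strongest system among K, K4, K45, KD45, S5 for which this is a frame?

Transitive (axiom 4): yes — every two-step R-path is closed by a direct edge.
Euclidean (axiom 5): yes — any two successors of a common world are R-related.
Serial (axiom D): yes — every world has a successor (e.g. a R a).
Reflexive (axiom T): no — c is not related to itself.
So F validates K, K4, K45, KD45; S5 would additionally require R to be reflexive. The strongest is KD45.

KD45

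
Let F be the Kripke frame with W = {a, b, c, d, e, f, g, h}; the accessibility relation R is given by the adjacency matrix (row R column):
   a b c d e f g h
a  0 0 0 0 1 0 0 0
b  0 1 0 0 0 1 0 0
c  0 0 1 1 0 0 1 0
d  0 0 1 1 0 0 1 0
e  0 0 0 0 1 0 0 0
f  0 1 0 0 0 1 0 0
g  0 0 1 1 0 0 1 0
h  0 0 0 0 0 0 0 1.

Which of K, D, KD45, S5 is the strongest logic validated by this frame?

KD45

Serial (axiom D): yes — every world has a successor (e.g. a R e).
Euclidean (axiom 5): yes — any two successors of a common world are R-related.
Transitive (axiom 4): yes — every two-step R-path is closed by a direct edge.
Reflexive (axiom T): no — a is not related to itself.
So F validates K, D, KD45; S5 would additionally require R to be reflexive. The strongest is KD45.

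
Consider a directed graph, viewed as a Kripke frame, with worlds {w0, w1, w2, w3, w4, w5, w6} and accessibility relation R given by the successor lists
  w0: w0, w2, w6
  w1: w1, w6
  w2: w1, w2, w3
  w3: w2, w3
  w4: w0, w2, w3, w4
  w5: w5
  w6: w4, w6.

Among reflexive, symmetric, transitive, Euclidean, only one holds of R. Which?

reflexive

Reflexive: yes — every world is R-related to itself.
Symmetric: no — w0 R w2 but not w2 R w0.
Transitive: no — w0 R w2 and w2 R w1, but not w0 R w1.
Euclidean: no — w0 R w2 and w0 R w6, but not w2 R w6.
Only reflexive holds.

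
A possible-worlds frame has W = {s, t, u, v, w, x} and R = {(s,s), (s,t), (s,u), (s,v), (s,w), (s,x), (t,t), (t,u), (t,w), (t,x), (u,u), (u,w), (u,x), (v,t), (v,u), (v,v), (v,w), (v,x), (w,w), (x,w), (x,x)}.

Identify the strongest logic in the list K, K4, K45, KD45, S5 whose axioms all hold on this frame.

K4

Transitive (axiom 4): yes — every two-step R-path is closed by a direct edge.
Euclidean (axiom 5): no — s R t and s R v, but not t R v.
Serial (axiom D): yes — every world has a successor (e.g. s R s).
Reflexive (axiom T): yes — every world is R-related to itself.
So F validates K, K4; K45 would additionally require R to be Euclidean. The strongest is K4.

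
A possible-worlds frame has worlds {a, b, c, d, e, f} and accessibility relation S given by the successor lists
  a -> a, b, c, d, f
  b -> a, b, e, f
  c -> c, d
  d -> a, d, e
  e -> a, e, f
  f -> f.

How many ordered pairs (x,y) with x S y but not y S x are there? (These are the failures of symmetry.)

Enumerating: (a,c), (a,f), (b,e), (b,f), (c,d), (d,e), (e,a), (e,f).

8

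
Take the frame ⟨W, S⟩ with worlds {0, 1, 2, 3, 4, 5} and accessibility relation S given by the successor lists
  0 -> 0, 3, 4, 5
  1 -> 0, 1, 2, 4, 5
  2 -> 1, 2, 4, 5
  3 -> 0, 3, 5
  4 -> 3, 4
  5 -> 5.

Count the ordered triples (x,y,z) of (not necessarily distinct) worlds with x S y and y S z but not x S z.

7

Enumerating: (1,0,3), (1,4,3), (2,1,0), (2,4,3), (3,0,4), (4,3,0), (4,3,5).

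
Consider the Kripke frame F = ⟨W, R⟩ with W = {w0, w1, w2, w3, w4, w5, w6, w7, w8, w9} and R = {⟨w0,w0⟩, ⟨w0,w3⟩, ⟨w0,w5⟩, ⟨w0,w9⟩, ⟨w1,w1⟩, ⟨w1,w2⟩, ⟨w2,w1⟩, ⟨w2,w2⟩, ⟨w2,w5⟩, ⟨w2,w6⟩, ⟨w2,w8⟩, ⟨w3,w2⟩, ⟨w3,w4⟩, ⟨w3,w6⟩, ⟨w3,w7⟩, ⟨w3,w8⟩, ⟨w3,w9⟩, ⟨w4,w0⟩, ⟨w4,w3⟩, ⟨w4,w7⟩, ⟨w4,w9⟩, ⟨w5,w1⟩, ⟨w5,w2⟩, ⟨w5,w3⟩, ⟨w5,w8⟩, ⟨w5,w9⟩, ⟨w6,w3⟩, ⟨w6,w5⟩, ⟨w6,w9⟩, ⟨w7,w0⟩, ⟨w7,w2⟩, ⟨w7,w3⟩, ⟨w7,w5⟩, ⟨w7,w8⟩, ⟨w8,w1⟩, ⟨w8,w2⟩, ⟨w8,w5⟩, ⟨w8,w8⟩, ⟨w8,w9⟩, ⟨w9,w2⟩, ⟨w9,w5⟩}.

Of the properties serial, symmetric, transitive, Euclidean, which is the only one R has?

serial

Serial: yes — every world has a successor (e.g. w0 R w0).
Symmetric: no — w0 R w3 but not w3 R w0.
Transitive: no — w0 R w3 and w3 R w2, but not w0 R w2.
Euclidean: no — w0 R w3 and w0 R w5, but not w3 R w5.
Only serial holds.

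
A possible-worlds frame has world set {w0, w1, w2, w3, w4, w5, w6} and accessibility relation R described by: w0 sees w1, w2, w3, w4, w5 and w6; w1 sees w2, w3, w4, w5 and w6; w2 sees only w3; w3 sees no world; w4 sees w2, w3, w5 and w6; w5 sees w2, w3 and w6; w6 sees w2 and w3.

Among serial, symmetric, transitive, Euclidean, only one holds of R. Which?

transitive

Serial: no — w3 has no R-successor.
Symmetric: no — w0 R w1 but not w1 R w0.
Transitive: yes — every two-step R-path is closed by a direct edge.
Euclidean: no — w0 R w2 and w0 R w1, but not w2 R w1.
Only transitive holds.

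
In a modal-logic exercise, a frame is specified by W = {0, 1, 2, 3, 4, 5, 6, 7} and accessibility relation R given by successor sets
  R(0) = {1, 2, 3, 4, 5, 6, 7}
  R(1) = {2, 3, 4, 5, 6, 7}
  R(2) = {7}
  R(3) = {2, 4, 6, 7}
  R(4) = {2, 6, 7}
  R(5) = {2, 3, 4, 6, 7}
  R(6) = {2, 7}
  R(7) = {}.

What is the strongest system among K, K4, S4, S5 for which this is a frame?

Transitive (axiom 4): yes — every two-step R-path is closed by a direct edge.
Reflexive (axiom T): no — 0 is not related to itself.
Euclidean (axiom 5): no — 0 R 2 and 0 R 1, but not 2 R 1.
So F validates K, K4; S4 would additionally require R to be reflexive. The strongest is K4.

K4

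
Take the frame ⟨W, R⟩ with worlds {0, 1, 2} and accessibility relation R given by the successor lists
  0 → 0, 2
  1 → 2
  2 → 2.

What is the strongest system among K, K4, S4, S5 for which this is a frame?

K4

Transitive (axiom 4): yes — every two-step R-path is closed by a direct edge.
Reflexive (axiom T): no — 1 is not related to itself.
Euclidean (axiom 5): no — 0 R 2 and 0 R 0, but not 2 R 0.
So F validates K, K4; S4 would additionally require R to be reflexive. The strongest is K4.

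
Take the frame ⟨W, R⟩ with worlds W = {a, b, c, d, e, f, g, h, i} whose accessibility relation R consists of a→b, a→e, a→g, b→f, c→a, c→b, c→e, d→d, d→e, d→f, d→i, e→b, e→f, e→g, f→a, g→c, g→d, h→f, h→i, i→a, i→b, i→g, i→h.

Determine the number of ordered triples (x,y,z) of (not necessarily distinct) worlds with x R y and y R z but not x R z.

Enumerating: (a,b,f), (a,e,f), (a,g,c), (a,g,d), (b,f,a), (c,a,g), (c,b,f), (c,e,f), (c,e,g), (d,e,b), (d,e,g), (d,f,a), … and 27 more.
Total: 39.

39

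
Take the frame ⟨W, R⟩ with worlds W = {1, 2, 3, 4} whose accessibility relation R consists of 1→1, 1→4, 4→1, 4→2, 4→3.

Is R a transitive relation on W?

No

Transitive: no — 1 R 4 and 4 R 2, but not 1 R 2.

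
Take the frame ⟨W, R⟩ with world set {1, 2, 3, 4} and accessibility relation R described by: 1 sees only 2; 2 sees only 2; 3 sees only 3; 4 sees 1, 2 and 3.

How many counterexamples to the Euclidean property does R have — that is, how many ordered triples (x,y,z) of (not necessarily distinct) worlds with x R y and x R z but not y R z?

Enumerating: (4,1,1), (4,1,3), (4,2,1), (4,2,3), (4,3,1), (4,3,2).

6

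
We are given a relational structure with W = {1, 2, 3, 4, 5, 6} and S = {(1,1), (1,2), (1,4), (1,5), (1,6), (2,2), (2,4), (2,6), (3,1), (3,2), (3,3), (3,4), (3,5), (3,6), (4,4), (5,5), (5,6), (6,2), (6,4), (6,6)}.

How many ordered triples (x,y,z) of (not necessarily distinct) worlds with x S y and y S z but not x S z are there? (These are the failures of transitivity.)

Enumerating: (5,6,2), (5,6,4).

2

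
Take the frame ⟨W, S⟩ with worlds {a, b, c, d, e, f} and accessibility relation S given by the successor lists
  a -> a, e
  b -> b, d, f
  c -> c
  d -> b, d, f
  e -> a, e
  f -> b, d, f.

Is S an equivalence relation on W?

Reflexive: yes — every world is S-related to itself.
Symmetric: yes — every pair in S has its reverse in S.
Transitive: yes — every two-step S-path is closed by a direct edge.
So S is an equivalence relation.

Yes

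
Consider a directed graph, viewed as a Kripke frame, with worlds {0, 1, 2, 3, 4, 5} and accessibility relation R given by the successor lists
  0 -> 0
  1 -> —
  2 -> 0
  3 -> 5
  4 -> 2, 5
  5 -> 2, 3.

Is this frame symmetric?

No

Symmetric: no — 2 R 0 but not 0 R 2.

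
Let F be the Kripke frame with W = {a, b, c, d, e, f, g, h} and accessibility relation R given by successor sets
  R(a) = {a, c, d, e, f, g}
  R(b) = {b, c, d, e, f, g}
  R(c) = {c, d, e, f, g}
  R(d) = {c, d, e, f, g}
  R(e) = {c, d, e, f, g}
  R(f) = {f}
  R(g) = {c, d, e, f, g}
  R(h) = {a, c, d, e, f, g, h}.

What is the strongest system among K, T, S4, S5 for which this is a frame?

Reflexive (axiom T): yes — every world is R-related to itself.
Transitive (axiom 4): yes — every two-step R-path is closed by a direct edge.
Euclidean (axiom 5): no — a R f and a R c, but not f R c.
So F validates K, T, S4; S5 would additionally require R to be Euclidean. The strongest is S4.

S4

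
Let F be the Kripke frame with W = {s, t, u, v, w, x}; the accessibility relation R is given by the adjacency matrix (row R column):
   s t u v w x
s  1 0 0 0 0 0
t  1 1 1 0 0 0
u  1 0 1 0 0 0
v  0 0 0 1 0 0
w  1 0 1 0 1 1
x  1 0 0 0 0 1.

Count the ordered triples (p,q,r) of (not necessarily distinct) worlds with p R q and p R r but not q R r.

12

Enumerating: (t,s,t), (t,s,u), (t,u,t), (u,s,u), (w,s,u), (w,s,w), (w,s,x), (w,u,w), (w,u,x), (w,x,u), (w,x,w), (x,s,x).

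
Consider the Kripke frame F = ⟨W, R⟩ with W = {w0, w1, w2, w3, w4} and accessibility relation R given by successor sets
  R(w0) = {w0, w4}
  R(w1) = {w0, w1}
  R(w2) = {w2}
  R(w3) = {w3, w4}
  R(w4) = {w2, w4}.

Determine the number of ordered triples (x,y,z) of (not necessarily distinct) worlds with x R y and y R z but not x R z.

3

Enumerating: (w0,w4,w2), (w1,w0,w4), (w3,w4,w2).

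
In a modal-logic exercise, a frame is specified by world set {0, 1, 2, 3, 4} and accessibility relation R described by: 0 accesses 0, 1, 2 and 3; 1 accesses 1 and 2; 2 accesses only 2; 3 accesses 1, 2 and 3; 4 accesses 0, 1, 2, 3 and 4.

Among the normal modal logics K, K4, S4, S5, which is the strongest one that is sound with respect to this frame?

S4

Transitive (axiom 4): yes — every two-step R-path is closed by a direct edge.
Reflexive (axiom T): yes — every world is R-related to itself.
Euclidean (axiom 5): no — 0 R 1 and 0 R 3, but not 1 R 3.
So F validates K, K4, S4; S5 would additionally require R to be Euclidean. The strongest is S4.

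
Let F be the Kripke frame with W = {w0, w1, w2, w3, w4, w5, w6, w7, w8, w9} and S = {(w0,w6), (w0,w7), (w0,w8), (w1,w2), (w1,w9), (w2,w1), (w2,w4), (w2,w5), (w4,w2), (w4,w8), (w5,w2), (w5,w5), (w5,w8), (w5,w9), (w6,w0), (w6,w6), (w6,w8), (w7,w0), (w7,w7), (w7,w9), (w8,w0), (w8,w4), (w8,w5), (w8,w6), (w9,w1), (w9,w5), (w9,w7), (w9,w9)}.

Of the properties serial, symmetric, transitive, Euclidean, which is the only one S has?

Serial: no — w3 has no S-successor.
Symmetric: yes — every pair in S has its reverse in S.
Transitive: no — w0 S w7 and w7 S w9, but not w0 S w9.
Euclidean: no — w0 S w6 and w0 S w7, but not w6 S w7.
Only symmetric holds.

symmetric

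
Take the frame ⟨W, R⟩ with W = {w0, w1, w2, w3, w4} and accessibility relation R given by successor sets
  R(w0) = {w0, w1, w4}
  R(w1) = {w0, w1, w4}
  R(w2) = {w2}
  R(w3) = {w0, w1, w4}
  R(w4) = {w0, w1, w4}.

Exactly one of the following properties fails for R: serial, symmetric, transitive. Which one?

symmetric

Serial: yes — every world has a successor (e.g. w0 R w0).
Symmetric: no — w3 R w0 but not w0 R w3.
Transitive: yes — every two-step R-path is closed by a direct edge.
Only symmetric fails.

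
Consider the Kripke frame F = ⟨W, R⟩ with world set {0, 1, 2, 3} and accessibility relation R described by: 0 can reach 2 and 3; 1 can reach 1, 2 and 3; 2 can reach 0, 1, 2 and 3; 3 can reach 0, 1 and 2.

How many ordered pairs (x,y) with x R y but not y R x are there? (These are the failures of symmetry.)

0

R is symmetric; there are no such tuples.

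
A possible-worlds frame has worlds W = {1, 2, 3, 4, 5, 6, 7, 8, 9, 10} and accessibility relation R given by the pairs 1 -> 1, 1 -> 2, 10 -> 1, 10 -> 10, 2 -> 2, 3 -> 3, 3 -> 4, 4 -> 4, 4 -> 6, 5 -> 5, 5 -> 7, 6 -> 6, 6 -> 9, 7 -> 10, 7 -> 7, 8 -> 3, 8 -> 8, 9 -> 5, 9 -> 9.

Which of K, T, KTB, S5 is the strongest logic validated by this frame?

T

Reflexive (axiom T): yes — every world is R-related to itself.
Symmetric (axiom B): no — 1 R 2 but not 2 R 1.
Euclidean (axiom 5): no — 1 R 2 and 1 R 1, but not 2 R 1.
So F validates K, T; KTB would additionally require R to be symmetric. The strongest is T.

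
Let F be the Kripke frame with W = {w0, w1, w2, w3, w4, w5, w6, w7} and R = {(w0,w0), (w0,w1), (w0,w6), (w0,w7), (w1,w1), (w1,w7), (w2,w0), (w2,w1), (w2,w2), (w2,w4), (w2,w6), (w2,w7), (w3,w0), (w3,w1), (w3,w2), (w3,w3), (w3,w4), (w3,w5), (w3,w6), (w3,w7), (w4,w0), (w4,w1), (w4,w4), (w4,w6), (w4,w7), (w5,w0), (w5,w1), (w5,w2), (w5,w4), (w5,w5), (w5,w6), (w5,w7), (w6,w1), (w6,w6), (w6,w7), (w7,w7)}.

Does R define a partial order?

Reflexive: yes — every world is R-related to itself.
Transitive: yes — every two-step R-path is closed by a direct edge.
Antisymmetric: yes — no distinct pair is related both ways.
So R is a partial order.

Yes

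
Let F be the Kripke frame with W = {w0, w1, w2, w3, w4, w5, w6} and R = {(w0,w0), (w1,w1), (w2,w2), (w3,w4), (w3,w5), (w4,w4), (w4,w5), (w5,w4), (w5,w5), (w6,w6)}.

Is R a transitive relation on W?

Yes

Transitive: yes — every two-step R-path is closed by a direct edge.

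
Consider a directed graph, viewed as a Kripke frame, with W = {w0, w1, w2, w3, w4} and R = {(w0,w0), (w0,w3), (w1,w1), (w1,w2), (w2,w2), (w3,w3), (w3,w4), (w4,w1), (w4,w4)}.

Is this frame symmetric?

No

Symmetric: no — w0 R w3 but not w3 R w0.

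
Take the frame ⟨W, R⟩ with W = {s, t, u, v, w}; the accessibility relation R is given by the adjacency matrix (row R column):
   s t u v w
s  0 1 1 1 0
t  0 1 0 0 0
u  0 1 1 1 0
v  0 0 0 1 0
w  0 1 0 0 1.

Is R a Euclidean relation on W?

Euclidean: no — s R t and s R u, but not t R u.

No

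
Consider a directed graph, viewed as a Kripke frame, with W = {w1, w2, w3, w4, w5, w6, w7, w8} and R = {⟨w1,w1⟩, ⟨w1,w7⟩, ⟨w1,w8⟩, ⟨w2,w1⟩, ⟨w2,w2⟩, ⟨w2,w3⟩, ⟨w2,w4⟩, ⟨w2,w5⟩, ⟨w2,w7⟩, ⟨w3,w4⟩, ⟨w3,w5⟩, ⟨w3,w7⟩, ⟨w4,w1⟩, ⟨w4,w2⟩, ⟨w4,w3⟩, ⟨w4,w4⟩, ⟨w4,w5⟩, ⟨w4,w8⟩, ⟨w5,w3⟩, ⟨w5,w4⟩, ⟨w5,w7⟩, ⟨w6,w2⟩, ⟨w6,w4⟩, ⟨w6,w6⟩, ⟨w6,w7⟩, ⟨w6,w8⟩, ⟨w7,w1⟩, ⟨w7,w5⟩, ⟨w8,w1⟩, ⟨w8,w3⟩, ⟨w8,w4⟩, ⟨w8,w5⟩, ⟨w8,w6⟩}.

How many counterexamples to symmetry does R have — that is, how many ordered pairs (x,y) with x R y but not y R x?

Enumerating: (w2,w1), (w2,w3), (w2,w5), (w2,w7), (w3,w7), (w4,w1), (w6,w2), (w6,w4), (w6,w7), (w8,w3), (w8,w5).

11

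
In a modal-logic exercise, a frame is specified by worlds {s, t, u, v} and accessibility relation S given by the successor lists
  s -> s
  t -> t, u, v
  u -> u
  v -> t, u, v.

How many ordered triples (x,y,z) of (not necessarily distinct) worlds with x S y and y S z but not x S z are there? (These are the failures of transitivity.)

S is transitive; there are no such tuples.

0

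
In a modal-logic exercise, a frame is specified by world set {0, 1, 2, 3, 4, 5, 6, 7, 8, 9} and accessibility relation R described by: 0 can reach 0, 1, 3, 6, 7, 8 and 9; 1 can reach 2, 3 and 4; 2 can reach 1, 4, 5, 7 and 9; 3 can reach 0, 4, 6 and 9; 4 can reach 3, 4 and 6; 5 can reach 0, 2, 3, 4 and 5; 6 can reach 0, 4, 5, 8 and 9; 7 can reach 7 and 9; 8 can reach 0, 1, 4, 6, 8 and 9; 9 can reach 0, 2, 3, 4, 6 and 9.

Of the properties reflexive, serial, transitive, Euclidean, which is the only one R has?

serial

Reflexive: no — 1 is not related to itself.
Serial: yes — every world has a successor (e.g. 0 R 0).
Transitive: no — 0 R 1 and 1 R 2, but not 0 R 2.
Euclidean: no — 0 R 1 and 0 R 6, but not 1 R 6.
Only serial holds.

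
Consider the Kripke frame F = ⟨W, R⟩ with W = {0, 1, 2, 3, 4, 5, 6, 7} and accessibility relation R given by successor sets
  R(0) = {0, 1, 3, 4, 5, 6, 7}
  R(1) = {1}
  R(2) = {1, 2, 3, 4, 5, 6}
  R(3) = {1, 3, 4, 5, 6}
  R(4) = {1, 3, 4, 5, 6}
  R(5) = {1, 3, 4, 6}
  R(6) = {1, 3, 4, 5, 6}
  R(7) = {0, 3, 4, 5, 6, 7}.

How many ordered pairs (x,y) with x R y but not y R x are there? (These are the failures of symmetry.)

Enumerating: (0,1), (0,3), (0,4), (0,5), (0,6), (2,1), (2,3), (2,4), (2,5), (2,6), (3,1), (4,1), (5,1), (6,1), (7,3), (7,4), (7,5), (7,6).

18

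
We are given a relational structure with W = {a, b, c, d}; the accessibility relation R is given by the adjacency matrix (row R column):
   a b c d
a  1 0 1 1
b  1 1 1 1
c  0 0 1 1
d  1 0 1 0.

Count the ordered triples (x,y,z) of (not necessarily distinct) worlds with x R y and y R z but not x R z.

3

Enumerating: (c,d,a), (d,a,d), (d,c,d).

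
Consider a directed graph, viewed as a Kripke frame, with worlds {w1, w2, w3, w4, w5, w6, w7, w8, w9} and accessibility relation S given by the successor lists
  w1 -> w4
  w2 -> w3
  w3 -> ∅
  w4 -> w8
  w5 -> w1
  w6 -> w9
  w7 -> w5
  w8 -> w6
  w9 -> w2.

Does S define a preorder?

Reflexive: no — w1 is not related to itself.
Transitive: no — w1 S w4 and w4 S w8, but not w1 S w8.
So S is not a preorder.

No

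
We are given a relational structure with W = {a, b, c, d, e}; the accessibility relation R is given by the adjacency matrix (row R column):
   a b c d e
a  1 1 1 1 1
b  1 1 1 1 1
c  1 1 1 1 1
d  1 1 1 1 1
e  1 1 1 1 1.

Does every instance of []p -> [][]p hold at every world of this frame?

By correspondence theory, 4 is valid on a frame iff R is transitive.
Transitive: yes — every two-step R-path is closed by a direct edge.

Yes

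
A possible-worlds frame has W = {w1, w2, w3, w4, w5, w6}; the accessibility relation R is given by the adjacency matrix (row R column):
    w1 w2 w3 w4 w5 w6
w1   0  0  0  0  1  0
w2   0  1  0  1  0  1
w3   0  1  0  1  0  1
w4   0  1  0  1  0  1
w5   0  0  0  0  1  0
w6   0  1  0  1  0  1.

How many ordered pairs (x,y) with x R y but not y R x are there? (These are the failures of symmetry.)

Enumerating: (w1,w5), (w3,w2), (w3,w4), (w3,w6).

4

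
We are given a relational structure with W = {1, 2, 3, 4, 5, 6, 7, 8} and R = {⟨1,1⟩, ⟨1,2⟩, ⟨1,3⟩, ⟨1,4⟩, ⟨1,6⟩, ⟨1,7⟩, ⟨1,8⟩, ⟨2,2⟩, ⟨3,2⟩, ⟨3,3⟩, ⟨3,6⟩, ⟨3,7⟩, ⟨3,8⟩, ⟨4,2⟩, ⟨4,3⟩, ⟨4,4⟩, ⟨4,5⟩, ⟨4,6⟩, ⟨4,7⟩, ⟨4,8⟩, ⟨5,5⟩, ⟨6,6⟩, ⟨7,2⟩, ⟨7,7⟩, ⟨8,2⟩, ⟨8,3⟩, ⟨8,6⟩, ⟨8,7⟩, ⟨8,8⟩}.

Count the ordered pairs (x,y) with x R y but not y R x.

Enumerating: (1,2), (1,3), (1,4), (1,6), (1,7), (1,8), (3,2), (3,6), (3,7), (4,2), (4,3), (4,5), … and 7 more.
Total: 19.

19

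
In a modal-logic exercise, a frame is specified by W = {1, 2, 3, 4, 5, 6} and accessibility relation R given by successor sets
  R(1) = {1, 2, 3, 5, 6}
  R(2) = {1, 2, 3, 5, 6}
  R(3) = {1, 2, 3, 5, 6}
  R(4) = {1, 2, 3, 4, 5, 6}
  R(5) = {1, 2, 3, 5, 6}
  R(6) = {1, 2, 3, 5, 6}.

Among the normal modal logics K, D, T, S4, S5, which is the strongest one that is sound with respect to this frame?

S4

Serial (axiom D): yes — every world has a successor (e.g. 1 R 1).
Reflexive (axiom T): yes — every world is R-related to itself.
Transitive (axiom 4): yes — every two-step R-path is closed by a direct edge.
Euclidean (axiom 5): no — 4 R 1 and 4 R 4, but not 1 R 4.
So F validates K, D, T, S4; S5 would additionally require R to be Euclidean. The strongest is S4.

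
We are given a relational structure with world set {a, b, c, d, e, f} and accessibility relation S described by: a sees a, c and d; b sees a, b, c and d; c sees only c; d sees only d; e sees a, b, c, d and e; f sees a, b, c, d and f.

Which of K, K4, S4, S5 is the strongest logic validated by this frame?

Transitive (axiom 4): yes — every two-step S-path is closed by a direct edge.
Reflexive (axiom T): yes — every world is S-related to itself.
Euclidean (axiom 5): no — a S c and a S d, but not c S d.
So F validates K, K4, S4; S5 would additionally require S to be Euclidean. The strongest is S4.

S4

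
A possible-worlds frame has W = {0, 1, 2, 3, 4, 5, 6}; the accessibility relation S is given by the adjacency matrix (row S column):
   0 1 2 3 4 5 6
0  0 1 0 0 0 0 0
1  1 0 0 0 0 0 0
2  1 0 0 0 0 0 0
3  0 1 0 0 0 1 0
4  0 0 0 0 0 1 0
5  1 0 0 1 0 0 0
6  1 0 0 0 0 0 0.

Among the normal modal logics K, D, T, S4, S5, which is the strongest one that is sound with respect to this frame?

Serial (axiom D): yes — every world has a successor (e.g. 0 S 1).
Reflexive (axiom T): no — 0 is not related to itself.
Transitive (axiom 4): no — 2 S 0 and 0 S 1, but not 2 S 1.
Euclidean (axiom 5): no — 3 S 1 and 3 S 5, but not 1 S 5.
So F validates K, D; T would additionally require S to be reflexive. The strongest is D.

D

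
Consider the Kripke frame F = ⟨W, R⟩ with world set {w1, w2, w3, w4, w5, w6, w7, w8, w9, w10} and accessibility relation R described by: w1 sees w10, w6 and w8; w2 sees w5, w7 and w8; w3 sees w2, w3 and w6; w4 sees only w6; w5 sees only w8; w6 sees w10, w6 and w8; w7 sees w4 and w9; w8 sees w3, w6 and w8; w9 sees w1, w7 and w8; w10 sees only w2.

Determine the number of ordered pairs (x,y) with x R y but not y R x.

16

Enumerating: (w1,w10), (w1,w6), (w1,w8), (w10,w2), (w2,w5), (w2,w7), (w2,w8), (w3,w2), (w3,w6), (w4,w6), (w5,w8), (w6,w10), (w7,w4), (w8,w3), (w9,w1), (w9,w8).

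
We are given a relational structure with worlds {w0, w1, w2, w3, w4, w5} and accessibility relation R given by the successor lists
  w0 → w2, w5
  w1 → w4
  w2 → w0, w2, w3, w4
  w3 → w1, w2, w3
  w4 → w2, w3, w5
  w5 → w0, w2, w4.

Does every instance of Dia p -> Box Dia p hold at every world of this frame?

No

Axiom 5 corresponds to the accessibility relation being Euclidean.
Euclidean: no — w0 R w2 and w0 R w5, but not w2 R w5.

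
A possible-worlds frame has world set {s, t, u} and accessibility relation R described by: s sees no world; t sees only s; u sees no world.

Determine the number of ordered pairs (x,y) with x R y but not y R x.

Enumerating: (t,s).

1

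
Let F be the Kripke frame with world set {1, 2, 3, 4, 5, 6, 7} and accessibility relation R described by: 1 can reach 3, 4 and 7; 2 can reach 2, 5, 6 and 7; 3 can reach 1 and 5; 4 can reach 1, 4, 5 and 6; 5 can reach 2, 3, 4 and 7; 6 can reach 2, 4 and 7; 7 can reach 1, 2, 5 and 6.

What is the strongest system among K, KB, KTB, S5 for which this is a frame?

KB

Symmetric (axiom B): yes — every pair in R has its reverse in R.
Reflexive (axiom T): no — 1 is not related to itself.
Euclidean (axiom 5): no — 1 R 3 and 1 R 4, but not 3 R 4.
So F validates K, KB; KTB would additionally require R to be reflexive. The strongest is KB.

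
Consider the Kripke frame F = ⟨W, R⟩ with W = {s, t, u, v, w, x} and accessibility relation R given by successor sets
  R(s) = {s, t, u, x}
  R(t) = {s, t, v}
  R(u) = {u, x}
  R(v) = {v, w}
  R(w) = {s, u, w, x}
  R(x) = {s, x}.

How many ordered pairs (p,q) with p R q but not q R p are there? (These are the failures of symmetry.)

7

Enumerating: (s,u), (t,v), (u,x), (v,w), (w,s), (w,u), (w,x).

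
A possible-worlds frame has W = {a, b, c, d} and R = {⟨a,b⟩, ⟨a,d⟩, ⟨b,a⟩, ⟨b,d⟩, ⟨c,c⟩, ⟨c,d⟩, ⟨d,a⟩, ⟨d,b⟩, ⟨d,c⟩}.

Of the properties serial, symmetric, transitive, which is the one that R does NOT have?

Serial: yes — every world has a successor (e.g. a R b).
Symmetric: yes — every pair in R has its reverse in R.
Transitive: no — a R d and d R c, but not a R c.
Only transitive fails.

transitive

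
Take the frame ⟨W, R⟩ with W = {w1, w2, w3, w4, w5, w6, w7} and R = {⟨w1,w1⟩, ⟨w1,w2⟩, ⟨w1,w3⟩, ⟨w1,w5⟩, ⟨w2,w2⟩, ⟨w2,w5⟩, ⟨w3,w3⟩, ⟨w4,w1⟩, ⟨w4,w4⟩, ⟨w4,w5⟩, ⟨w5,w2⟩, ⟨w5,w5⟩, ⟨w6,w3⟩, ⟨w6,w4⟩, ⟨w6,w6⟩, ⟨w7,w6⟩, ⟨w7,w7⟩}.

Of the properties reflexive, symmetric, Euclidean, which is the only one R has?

Reflexive: yes — every world is R-related to itself.
Symmetric: no — w1 R w2 but not w2 R w1.
Euclidean: no — w1 R w2 and w1 R w3, but not w2 R w3.
Only reflexive holds.

reflexive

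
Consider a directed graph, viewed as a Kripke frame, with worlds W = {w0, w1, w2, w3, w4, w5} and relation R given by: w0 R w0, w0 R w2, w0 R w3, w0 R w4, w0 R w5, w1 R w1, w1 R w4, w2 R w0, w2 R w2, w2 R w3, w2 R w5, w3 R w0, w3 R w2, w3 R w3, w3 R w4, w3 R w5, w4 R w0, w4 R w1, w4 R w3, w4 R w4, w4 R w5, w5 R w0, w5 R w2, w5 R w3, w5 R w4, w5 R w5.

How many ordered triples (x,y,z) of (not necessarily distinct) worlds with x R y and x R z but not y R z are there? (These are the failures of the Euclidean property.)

Enumerating: (w0,w2,w4), (w0,w4,w2), (w3,w2,w4), (w3,w4,w2), (w4,w0,w1), (w4,w1,w0), (w4,w1,w3), (w4,w1,w5), (w4,w3,w1), (w4,w5,w1), (w5,w2,w4), (w5,w4,w2).

12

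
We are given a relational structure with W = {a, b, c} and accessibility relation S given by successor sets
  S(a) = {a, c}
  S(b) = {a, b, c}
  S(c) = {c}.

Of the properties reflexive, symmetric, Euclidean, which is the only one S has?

reflexive

Reflexive: yes — every world is S-related to itself.
Symmetric: no — a S c but not c S a.
Euclidean: no — b S c and b S a, but not c S a.
Only reflexive holds.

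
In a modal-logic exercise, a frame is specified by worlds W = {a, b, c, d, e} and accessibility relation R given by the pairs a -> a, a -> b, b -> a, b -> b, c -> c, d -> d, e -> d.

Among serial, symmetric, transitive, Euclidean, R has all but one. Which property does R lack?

Serial: yes — every world has a successor (e.g. a R a).
Symmetric: no — e R d but not d R e.
Transitive: yes — every two-step R-path is closed by a direct edge.
Euclidean: yes — any two successors of a common world are R-related.
Only symmetric fails.

symmetric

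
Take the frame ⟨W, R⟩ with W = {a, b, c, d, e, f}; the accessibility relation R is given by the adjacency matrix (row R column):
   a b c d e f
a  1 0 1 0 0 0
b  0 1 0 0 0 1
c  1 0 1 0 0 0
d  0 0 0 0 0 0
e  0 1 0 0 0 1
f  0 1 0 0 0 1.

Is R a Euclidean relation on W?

Euclidean: yes — any two successors of a common world are R-related.

Yes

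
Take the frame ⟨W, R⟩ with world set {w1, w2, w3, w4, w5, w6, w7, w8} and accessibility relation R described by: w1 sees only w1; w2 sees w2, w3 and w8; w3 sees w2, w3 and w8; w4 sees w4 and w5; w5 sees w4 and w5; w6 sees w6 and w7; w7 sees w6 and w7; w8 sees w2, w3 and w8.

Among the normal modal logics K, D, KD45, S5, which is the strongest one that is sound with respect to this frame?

Serial (axiom D): yes — every world has a successor (e.g. w1 R w1).
Euclidean (axiom 5): yes — any two successors of a common world are R-related.
Transitive (axiom 4): yes — every two-step R-path is closed by a direct edge.
Reflexive (axiom T): yes — every world is R-related to itself.
So F validates K, D, KD45, S5. The strongest is S5.

S5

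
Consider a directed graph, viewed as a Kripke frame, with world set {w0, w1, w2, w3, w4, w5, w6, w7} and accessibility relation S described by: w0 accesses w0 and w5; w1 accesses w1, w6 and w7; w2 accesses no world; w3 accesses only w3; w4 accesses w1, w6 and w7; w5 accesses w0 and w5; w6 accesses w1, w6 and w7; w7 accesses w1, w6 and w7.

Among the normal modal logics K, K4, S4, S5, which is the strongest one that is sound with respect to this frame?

Transitive (axiom 4): yes — every two-step S-path is closed by a direct edge.
Reflexive (axiom T): no — w2 is not related to itself.
Euclidean (axiom 5): yes — any two successors of a common world are S-related.
So F validates K, K4; S4 would additionally require S to be reflexive. The strongest is K4.

K4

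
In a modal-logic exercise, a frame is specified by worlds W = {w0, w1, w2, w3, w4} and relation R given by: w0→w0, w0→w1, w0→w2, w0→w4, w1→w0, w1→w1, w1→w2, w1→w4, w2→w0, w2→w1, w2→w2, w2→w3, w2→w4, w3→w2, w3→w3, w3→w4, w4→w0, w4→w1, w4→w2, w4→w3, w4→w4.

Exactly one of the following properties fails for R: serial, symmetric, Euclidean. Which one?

Serial: yes — every world has a successor (e.g. w0 R w0).
Symmetric: yes — every pair in R has its reverse in R.
Euclidean: no — w2 R w0 and w2 R w3, but not w0 R w3.
Only Euclidean fails.

Euclidean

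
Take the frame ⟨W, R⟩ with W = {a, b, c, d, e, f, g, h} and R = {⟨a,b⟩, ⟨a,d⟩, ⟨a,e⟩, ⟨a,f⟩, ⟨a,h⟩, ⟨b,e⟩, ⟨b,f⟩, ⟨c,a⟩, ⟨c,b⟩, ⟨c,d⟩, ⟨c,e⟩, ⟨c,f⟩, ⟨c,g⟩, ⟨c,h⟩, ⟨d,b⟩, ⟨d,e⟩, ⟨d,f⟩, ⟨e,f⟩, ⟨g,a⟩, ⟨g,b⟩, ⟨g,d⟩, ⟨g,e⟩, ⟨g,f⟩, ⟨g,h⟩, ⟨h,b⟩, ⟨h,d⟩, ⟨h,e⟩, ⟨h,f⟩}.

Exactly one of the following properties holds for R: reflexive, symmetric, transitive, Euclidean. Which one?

transitive

Reflexive: no — a is not related to itself.
Symmetric: no — a R b but not b R a.
Transitive: yes — every two-step R-path is closed by a direct edge.
Euclidean: no — a R b and a R d, but not b R d.
Only transitive holds.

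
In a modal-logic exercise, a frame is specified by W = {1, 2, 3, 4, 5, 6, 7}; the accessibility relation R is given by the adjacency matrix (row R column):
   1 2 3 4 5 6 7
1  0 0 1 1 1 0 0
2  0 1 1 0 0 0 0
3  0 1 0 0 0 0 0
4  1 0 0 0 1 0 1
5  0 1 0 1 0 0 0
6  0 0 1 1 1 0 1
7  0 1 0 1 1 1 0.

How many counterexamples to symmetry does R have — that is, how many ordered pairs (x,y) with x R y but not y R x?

Enumerating: (1,3), (1,5), (5,2), (6,3), (6,4), (6,5), (7,2), (7,5).

8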